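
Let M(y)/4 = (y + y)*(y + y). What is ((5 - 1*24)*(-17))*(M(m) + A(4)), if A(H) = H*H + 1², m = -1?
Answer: 10659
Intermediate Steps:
A(H) = 1 + H² (A(H) = H² + 1 = 1 + H²)
M(y) = 16*y² (M(y) = 4*((y + y)*(y + y)) = 4*((2*y)*(2*y)) = 4*(4*y²) = 16*y²)
((5 - 1*24)*(-17))*(M(m) + A(4)) = ((5 - 1*24)*(-17))*(16*(-1)² + (1 + 4²)) = ((5 - 24)*(-17))*(16*1 + (1 + 16)) = (-19*(-17))*(16 + 17) = 323*33 = 10659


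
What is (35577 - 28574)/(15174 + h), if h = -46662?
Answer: -7003/31488 ≈ -0.22240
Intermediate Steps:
(35577 - 28574)/(15174 + h) = (35577 - 28574)/(15174 - 46662) = 7003/(-31488) = 7003*(-1/31488) = -7003/31488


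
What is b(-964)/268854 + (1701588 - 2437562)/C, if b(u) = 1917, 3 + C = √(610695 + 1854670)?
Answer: -24536773914/27617534251 - 367987*√2465365/1232678 ≈ -469.62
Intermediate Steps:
C = -3 + √2465365 (C = -3 + √(610695 + 1854670) = -3 + √2465365 ≈ 1567.1)
b(-964)/268854 + (1701588 - 2437562)/C = 1917/268854 + (1701588 - 2437562)/(-3 + √2465365) = 1917*(1/268854) - 735974/(-3 + √2465365) = 639/89618 - 735974/(-3 + √2465365)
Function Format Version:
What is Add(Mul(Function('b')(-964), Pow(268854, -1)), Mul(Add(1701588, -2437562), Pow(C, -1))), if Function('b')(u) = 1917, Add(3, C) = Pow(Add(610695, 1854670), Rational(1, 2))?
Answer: Add(Rational(-24536773914, 27617534251), Mul(Rational(-367987, 1232678), Pow(2465365, Rational(1, 2)))) ≈ -469.62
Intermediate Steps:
C = Add(-3, Pow(2465365, Rational(1, 2))) (C = Add(-3, Pow(Add(610695, 1854670), Rational(1, 2))) = Add(-3, Pow(2465365, Rational(1, 2))) ≈ 1567.1)
Add(Mul(Function('b')(-964), Pow(268854, -1)), Mul(Add(1701588, -2437562), Pow(C, -1))) = Add(Mul(1917, Pow(268854, -1)), Mul(Add(1701588, -2437562), Pow(Add(-3, Pow(2465365, Rational(1, 2))), -1))) = Add(Mul(1917, Rational(1, 268854)), Mul(-735974, Pow(Add(-3, Pow(2465365, Rational(1, 2))), -1))) = Add(Rational(639, 89618), Mul(-735974, Pow(Add(-3, Pow(2465365, Rational(1, 2))), -1)))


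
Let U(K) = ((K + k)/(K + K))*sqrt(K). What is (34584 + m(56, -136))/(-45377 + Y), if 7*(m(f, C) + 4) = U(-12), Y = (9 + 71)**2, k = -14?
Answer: -34580/38977 - 13*I*sqrt(3)/1637034 ≈ -0.88719 - 1.3755e-5*I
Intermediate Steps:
U(K) = (-14 + K)/(2*sqrt(K)) (U(K) = ((K - 14)/(K + K))*sqrt(K) = ((-14 + K)/((2*K)))*sqrt(K) = ((-14 + K)*(1/(2*K)))*sqrt(K) = ((-14 + K)/(2*K))*sqrt(K) = (-14 + K)/(2*sqrt(K)))
Y = 6400 (Y = 80**2 = 6400)
m(f, C) = -4 + 13*I*sqrt(3)/42 (m(f, C) = -4 + ((-14 - 12)/(2*sqrt(-12)))/7 = -4 + ((1/2)*(-I*sqrt(3)/6)*(-26))/7 = -4 + (13*I*sqrt(3)/6)/7 = -4 + 13*I*sqrt(3)/42)
(34584 + m(56, -136))/(-45377 + Y) = (34584 + (-4 + 13*I*sqrt(3)/42))/(-45377 + 6400) = (34580 + 13*I*sqrt(3)/42)/(-38977) = (34580 + 13*I*sqrt(3)/42)*(-1/38977) = -34580/38977 - 13*I*sqrt(3)/1637034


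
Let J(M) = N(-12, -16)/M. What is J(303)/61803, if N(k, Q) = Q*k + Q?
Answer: 176/18726309 ≈ 9.3985e-6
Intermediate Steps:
N(k, Q) = Q + Q*k
J(M) = 176/M (J(M) = (-16*(1 - 12))/M = (-16*(-11))/M = 176/M)
J(303)/61803 = (176/303)/61803 = (176*(1/303))*(1/61803) = (176/303)*(1/61803) = 176/18726309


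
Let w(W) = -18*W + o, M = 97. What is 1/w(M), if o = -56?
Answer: -1/1802 ≈ -0.00055494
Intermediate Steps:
w(W) = -56 - 18*W (w(W) = -18*W - 56 = -56 - 18*W)
1/w(M) = 1/(-56 - 18*97) = 1/(-56 - 1746) = 1/(-1802) = -1/1802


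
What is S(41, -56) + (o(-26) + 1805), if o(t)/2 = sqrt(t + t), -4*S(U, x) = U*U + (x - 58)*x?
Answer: -845/4 + 4*I*sqrt(13) ≈ -211.25 + 14.422*I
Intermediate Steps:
S(U, x) = -U**2/4 - x*(-58 + x)/4 (S(U, x) = -(U*U + (x - 58)*x)/4 = -(U**2 + (-58 + x)*x)/4 = -(U**2 + x*(-58 + x))/4 = -U**2/4 - x*(-58 + x)/4)
o(t) = 2*sqrt(2)*sqrt(t) (o(t) = 2*sqrt(t + t) = 2*sqrt(2*t) = 2*(sqrt(2)*sqrt(t)) = 2*sqrt(2)*sqrt(t))
S(41, -56) + (o(-26) + 1805) = (-1/4*41**2 - 1/4*(-56)**2 + (29/2)*(-56)) + (2*sqrt(2)*sqrt(-26) + 1805) = (-1/4*1681 - 1/4*3136 - 812) + (2*sqrt(2)*(I*sqrt(26)) + 1805) = (-1681/4 - 784 - 812) + (4*I*sqrt(13) + 1805) = -8065/4 + (1805 + 4*I*sqrt(13)) = -845/4 + 4*I*sqrt(13)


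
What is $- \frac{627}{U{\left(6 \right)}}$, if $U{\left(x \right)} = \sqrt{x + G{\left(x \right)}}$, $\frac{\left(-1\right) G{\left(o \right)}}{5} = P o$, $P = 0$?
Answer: $- \frac{209 \sqrt{6}}{2} \approx -255.97$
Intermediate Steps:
$G{\left(o \right)} = 0$ ($G{\left(o \right)} = - 5 \cdot 0 o = \left(-5\right) 0 = 0$)
$U{\left(x \right)} = \sqrt{x}$ ($U{\left(x \right)} = \sqrt{x + 0} = \sqrt{x}$)
$- \frac{627}{U{\left(6 \right)}} = - \frac{627}{\sqrt{6}} = - 627 \frac{\sqrt{6}}{6} = - \frac{209 \sqrt{6}}{2}$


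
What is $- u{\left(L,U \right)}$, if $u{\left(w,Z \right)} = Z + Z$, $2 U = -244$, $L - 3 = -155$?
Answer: $244$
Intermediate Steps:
$L = -152$ ($L = 3 - 155 = -152$)
$U = -122$ ($U = \frac{1}{2} \left(-244\right) = -122$)
$u{\left(w,Z \right)} = 2 Z$
$- u{\left(L,U \right)} = - 2 \left(-122\right) = \left(-1\right) \left(-244\right) = 244$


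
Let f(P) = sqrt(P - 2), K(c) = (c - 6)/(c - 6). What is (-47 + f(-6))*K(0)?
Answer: -47 + 2*I*sqrt(2) ≈ -47.0 + 2.8284*I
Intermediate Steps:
K(c) = 1 (K(c) = (-6 + c)/(-6 + c) = 1)
f(P) = sqrt(-2 + P)
(-47 + f(-6))*K(0) = (-47 + sqrt(-2 - 6))*1 = (-47 + sqrt(-8))*1 = (-47 + 2*I*sqrt(2))*1 = -47 + 2*I*sqrt(2)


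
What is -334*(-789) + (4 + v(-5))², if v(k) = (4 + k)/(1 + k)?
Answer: 4216705/16 ≈ 2.6354e+5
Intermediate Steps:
v(k) = (4 + k)/(1 + k)
-334*(-789) + (4 + v(-5))² = -334*(-789) + (4 + (4 - 5)/(1 - 5))² = 263526 + (4 - 1/(-4))² = 263526 + (4 - ¼*(-1))² = 263526 + (4 + ¼)² = 263526 + (17/4)² = 263526 + 289/16 = 4216705/16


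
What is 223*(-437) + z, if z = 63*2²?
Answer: -97199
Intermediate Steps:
z = 252 (z = 63*4 = 252)
223*(-437) + z = 223*(-437) + 252 = -97451 + 252 = -97199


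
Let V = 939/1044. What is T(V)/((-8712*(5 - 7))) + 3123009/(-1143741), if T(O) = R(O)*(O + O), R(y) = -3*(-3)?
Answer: -350557104281/128428389408 ≈ -2.7296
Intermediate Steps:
R(y) = 9
V = 313/348 (V = 939*(1/1044) = 313/348 ≈ 0.89943)
T(O) = 18*O (T(O) = 9*(O + O) = 9*(2*O) = 18*O)
T(V)/((-8712*(5 - 7))) + 3123009/(-1143741) = (18*(313/348))/((-8712*(5 - 7))) + 3123009/(-1143741) = 939/(58*((-8712*(-2)))) + 3123009*(-1/1143741) = 939/(58*((-242*(-72)))) - 1041003/381247 = (939/58)/17424 - 1041003/381247 = (939/58)*(1/17424) - 1041003/381247 = 313/336864 - 1041003/381247 = -350557104281/128428389408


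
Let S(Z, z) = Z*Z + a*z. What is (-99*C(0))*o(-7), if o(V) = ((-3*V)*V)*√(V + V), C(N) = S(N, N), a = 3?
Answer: 0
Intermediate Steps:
S(Z, z) = Z² + 3*z (S(Z, z) = Z*Z + 3*z = Z² + 3*z)
C(N) = N² + 3*N
o(V) = -3*√2*V^(5/2) (o(V) = (-3*V²)*√(2*V) = (-3*V²)*(√2*√V) = -3*√2*V^(5/2))
(-99*C(0))*o(-7) = (-0*(3 + 0))*(-3*√2*(-7)^(5/2)) = (-0*3)*(-3*√2*49*I*√7) = (-99*0)*(-147*I*√14) = 0*(-147*I*√14) = 0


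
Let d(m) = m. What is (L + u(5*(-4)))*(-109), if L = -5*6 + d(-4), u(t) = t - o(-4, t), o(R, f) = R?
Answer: 5450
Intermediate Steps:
u(t) = 4 + t (u(t) = t - 1*(-4) = t + 4 = 4 + t)
L = -34 (L = -5*6 - 4 = -30 - 4 = -34)
(L + u(5*(-4)))*(-109) = (-34 + (4 + 5*(-4)))*(-109) = (-34 + (4 - 20))*(-109) = (-34 - 16)*(-109) = -50*(-109) = 5450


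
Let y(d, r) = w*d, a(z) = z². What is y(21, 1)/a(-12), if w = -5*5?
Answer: -175/48 ≈ -3.6458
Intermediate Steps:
w = -25
y(d, r) = -25*d
y(21, 1)/a(-12) = (-25*21)/((-12)²) = -525/144 = -525*1/144 = -175/48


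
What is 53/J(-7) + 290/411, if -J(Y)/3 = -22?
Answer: 4547/3014 ≈ 1.5086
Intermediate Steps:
J(Y) = 66 (J(Y) = -3*(-22) = 66)
53/J(-7) + 290/411 = 53/66 + 290/411 = 4547/3014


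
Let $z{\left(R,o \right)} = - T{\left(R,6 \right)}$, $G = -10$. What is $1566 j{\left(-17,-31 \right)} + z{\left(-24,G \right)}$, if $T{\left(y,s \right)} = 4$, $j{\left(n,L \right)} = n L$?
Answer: $825278$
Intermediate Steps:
$j{\left(n,L \right)} = L n$
$z{\left(R,o \right)} = -4$ ($z{\left(R,o \right)} = \left(-1\right) 4 = -4$)
$1566 j{\left(-17,-31 \right)} + z{\left(-24,G \right)} = 1566 \left(\left(-31\right) \left(-17\right)\right) - 4 = 1566 \cdot 527 - 4 = 825282 - 4 = 825278$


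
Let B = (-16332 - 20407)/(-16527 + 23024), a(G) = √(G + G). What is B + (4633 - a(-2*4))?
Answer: 30063862/6497 - 4*I ≈ 4627.3 - 4.0*I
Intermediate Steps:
a(G) = √2*√G (a(G) = √(2*G) = √2*√G)
B = -36739/6497 ≈ -5.6548
B + (4633 - a(-2*4)) = -36739/6497 + (4633 - √2*√(-2*4)) = -36739/6497 + (4633 - √2*√(-8)) = -36739/6497 + (4633 - √2*2*I*√2) = -36739/6497 + (4633 - 4*I) = 30063862/6497 - 4*I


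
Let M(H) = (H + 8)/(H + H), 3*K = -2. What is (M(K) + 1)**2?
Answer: 81/4 ≈ 20.250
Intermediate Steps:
K = -2/3 (K = (1/3)*(-2) = -2/3 ≈ -0.66667)
M(H) = (8 + H)/(2*H) (M(H) = (8 + H)/((2*H)) = (8 + H)*(1/(2*H)) = (8 + H)/(2*H))
(M(K) + 1)**2 = ((8 - 2/3)/(2*(-2/3)) + 1)**2 = ((1/2)*(-3/2)*(22/3) + 1)**2 = (-11/2 + 1)**2 = (-9/2)**2 = 81/4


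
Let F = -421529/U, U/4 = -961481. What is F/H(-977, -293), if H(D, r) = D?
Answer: -421529/3757467748 ≈ -0.00011218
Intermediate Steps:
U = -3845924 (U = 4*(-961481) = -3845924)
F = 421529/3845924 (F = -421529/(-3845924) = -421529*(-1/3845924) = 421529/3845924 ≈ 0.10960)
F/H(-977, -293) = (421529/3845924)/(-977) = (421529/3845924)*(-1/977) = -421529/3757467748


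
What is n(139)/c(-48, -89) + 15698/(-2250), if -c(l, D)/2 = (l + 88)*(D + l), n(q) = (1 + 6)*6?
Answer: -8597779/1233000 ≈ -6.9731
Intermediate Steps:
n(q) = 42 (n(q) = 7*6 = 42)
c(l, D) = -2*(88 + l)*(D + l) (c(l, D) = -2*(l + 88)*(D + l) = -2*(88 + l)*(D + l))
n(139)/c(-48, -89) + 15698/(-2250) = 42/(-176*(-89) - 176*(-48) - 2*(-48)² - 2*(-89)*(-48)) + 15698/(-2250) = 42/(15664 + 8448 - 2*2304 - 8544) + 15698*(-1/2250) = 42/(15664 + 8448 - 4608 - 8544) - 7849/1125 = 42/10960 - 7849/1125 = 42*(1/10960) - 7849/1125 = 21/5480 - 7849/1125 = -8597779/1233000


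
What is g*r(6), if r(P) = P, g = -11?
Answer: -66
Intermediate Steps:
g*r(6) = -11*6 = -66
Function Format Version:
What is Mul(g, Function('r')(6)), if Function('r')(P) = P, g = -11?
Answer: -66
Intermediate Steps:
Mul(g, Function('r')(6)) = Mul(-11, 6) = -66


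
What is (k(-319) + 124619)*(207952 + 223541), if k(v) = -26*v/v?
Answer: 53761007349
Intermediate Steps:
k(v) = -26 (k(v) = -26*1 = -26)
(k(-319) + 124619)*(207952 + 223541) = (-26 + 124619)*(207952 + 223541) = 124593*431493 = 53761007349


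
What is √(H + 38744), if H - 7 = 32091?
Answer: √70842 ≈ 266.16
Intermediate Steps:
H = 32098 (H = 7 + 32091 = 32098)
√(H + 38744) = √(32098 + 38744) = √70842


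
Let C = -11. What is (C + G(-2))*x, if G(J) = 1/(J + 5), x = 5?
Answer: -160/3 ≈ -53.333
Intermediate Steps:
G(J) = 1/(5 + J)
(C + G(-2))*x = (-11 + 1/(5 - 2))*5 = (-11 + 1/3)*5 = (-11 + ⅓)*5 = -32/3*5 = -160/3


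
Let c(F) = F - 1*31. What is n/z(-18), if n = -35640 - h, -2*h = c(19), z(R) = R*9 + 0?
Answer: 5941/27 ≈ 220.04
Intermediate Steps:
c(F) = -31 + F (c(F) = F - 31 = -31 + F)
z(R) = 9*R (z(R) = 9*R + 0 = 9*R)
h = 6 (h = -(-31 + 19)/2 = -½*(-12) = 6)
n = -35646 (n = -35640 - 1*6 = -35640 - 6 = -35646)
n/z(-18) = -35646/(9*(-18)) = -35646/(-162) = -35646*(-1/162) = 5941/27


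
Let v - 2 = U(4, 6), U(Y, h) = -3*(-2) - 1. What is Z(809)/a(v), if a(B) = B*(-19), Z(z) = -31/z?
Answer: 31/107597 ≈ 0.00028811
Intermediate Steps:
U(Y, h) = 5 (U(Y, h) = 6 - 1 = 5)
v = 7 (v = 2 + 5 = 7)
a(B) = -19*B
Z(809)/a(v) = (-31/809)/((-19*7)) = -31*1/809/(-133) = -31/809*(-1/133) = 31/107597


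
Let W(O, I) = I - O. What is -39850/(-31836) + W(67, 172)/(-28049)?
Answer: 79600705/63783426 ≈ 1.2480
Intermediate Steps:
-39850/(-31836) + W(67, 172)/(-28049) = -39850/(-31836) + (172 - 1*67)/(-28049) = -39850*(-1/31836) + (172 - 67)*(-1/28049) = 19925/15918 + 105*(-1/28049) = 19925/15918 - 15/4007 = 79600705/63783426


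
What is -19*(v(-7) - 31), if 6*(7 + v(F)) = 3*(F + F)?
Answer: 855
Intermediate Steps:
v(F) = -7 + F (v(F) = -7 + (3*(F + F))/6 = -7 + (3*(2*F))/6 = -7 + (6*F)/6 = -7 + F)
-19*(v(-7) - 31) = -19*((-7 - 7) - 31) = -19*(-14 - 31) = -19*(-45) = 855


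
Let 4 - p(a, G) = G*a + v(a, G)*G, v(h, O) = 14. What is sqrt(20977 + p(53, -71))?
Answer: sqrt(25738) ≈ 160.43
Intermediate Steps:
p(a, G) = 4 - 14*G - G*a (p(a, G) = 4 - (G*a + 14*G) = 4 - (14*G + G*a) = 4 + (-14*G - G*a) = 4 - 14*G - G*a)
sqrt(20977 + p(53, -71)) = sqrt(20977 + (4 - 14*(-71) - 1*(-71)*53)) = sqrt(20977 + (4 + 994 + 3763)) = sqrt(20977 + 4761) = sqrt(25738)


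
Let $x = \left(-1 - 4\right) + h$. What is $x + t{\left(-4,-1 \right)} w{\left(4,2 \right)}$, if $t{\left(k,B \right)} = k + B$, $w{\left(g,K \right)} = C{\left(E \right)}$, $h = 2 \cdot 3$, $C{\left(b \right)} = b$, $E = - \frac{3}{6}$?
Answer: $\frac{7}{2} \approx 3.5$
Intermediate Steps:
$E = - \frac{1}{2}$ ($E = \left(-3\right) \frac{1}{6} = - \frac{1}{2} \approx -0.5$)
$h = 6$
$w{\left(g,K \right)} = - \frac{1}{2}$
$t{\left(k,B \right)} = B + k$
$x = 1$ ($x = \left(-1 - 4\right) + 6 = -5 + 6 = 1$)
$x + t{\left(-4,-1 \right)} w{\left(4,2 \right)} = 1 + \left(-1 - 4\right) \left(- \frac{1}{2}\right) = 1 - - \frac{5}{2} = 1 + \frac{5}{2} = \frac{7}{2}$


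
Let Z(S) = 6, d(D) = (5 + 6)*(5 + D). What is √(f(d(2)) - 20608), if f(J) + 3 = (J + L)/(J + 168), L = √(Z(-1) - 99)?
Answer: √(-25248090 + 5*I*√93)/35 ≈ 0.00013709 + 143.56*I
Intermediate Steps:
d(D) = 55 + 11*D (d(D) = 11*(5 + D) = 55 + 11*D)
L = I*√93 (L = √(6 - 99) = √(-93) = I*√93 ≈ 9.6436*I)
f(J) = -3 + (J + I*√93)/(168 + J) (f(J) = -3 + (J + I*√93)/(J + 168) = -3 + (J + I*√93)/(168 + J))
√(f(d(2)) - 20608) = √((-504 - 2*(55 + 11*2) + I*√93)/(168 + (55 + 11*2)) - 20608) = √((-504 - 2*(55 + 22) + I*√93)/(168 + (55 + 22)) - 20608) = √((-504 - 2*77 + I*√93)/(168 + 77) - 20608) = √((-504 - 154 + I*√93)/245 - 20608) = √((-658 + I*√93)/245 - 20608) = √((-94/35 + I*√93/245) - 20608) = √(-721374/35 + I*√93/245)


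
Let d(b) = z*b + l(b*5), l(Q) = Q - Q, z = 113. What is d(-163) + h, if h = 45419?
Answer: 27000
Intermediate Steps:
l(Q) = 0
d(b) = 113*b (d(b) = 113*b + 0 = 113*b)
d(-163) + h = 113*(-163) + 45419 = -18419 + 45419 = 27000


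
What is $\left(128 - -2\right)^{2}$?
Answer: $16900$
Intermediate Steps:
$\left(128 - -2\right)^{2} = \left(128 + \left(-34 + 36\right)\right)^{2} = \left(128 + 2\right)^{2} = 130^{2} = 16900$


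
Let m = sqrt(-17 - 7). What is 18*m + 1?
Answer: 1 + 36*I*sqrt(6) ≈ 1.0 + 88.182*I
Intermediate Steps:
m = 2*I*sqrt(6) (m = sqrt(-24) = 2*I*sqrt(6) ≈ 4.899*I)
18*m + 1 = 18*(2*I*sqrt(6)) + 1 = 36*I*sqrt(6) + 1 = 1 + 36*I*sqrt(6)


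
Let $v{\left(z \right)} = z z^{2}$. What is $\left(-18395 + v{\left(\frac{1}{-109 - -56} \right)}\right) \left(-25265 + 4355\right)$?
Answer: $\frac{57263967418560}{148877} \approx 3.8464 \cdot 10^{8}$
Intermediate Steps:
$v{\left(z \right)} = z^{3}$
$\left(-18395 + v{\left(\frac{1}{-109 - -56} \right)}\right) \left(-25265 + 4355\right) = \left(-18395 + \left(\frac{1}{-109 - -56}\right)^{3}\right) \left(-25265 + 4355\right) = \left(-18395 + \left(\frac{1}{-109 + 56}\right)^{3}\right) \left(-20910\right) = \left(-18395 + \left(\frac{1}{-53}\right)^{3}\right) \left(-20910\right) = \left(-18395 + \left(- \frac{1}{53}\right)^{3}\right) \left(-20910\right) = \left(-18395 - \frac{1}{148877}\right) \left(-20910\right) = \left(- \frac{2738592416}{148877}\right) \left(-20910\right) = \frac{57263967418560}{148877}$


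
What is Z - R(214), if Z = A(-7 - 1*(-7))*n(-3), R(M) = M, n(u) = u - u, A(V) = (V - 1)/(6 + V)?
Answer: -214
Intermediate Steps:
A(V) = (-1 + V)/(6 + V)
n(u) = 0
Z = 0 (Z = ((-1 + (-7 - 1*(-7)))/(6 + (-7 - 1*(-7))))*0 = ((-1 + (-7 + 7))/(6 + (-7 + 7)))*0 = ((-1 + 0)/(6 + 0))*0 = (-1/6)*0 = ((⅙)*(-1))*0 = -⅙*0 = 0)
Z - R(214) = 0 - 1*214 = 0 - 214 = -214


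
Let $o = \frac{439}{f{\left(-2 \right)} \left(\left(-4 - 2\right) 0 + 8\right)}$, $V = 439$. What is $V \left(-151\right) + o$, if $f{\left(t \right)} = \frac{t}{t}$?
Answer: $- \frac{529873}{8} \approx -66234.0$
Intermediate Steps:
$f{\left(t \right)} = 1$
$o = \frac{439}{8}$ ($o = \frac{439}{1 \left(\left(-4 - 2\right) 0 + 8\right)} = \frac{439}{1 \left(\left(-6\right) 0 + 8\right)} = \frac{439}{1 \left(0 + 8\right)} = \frac{439}{1 \cdot 8} = \frac{439}{8} \approx 54.875$)
$V \left(-151\right) + o = 439 \left(-151\right) + \frac{439}{8} = -66289 + \frac{439}{8} = - \frac{529873}{8}$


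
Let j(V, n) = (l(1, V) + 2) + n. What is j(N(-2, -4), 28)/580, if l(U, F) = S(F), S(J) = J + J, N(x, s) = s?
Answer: 11/290 ≈ 0.037931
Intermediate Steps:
S(J) = 2*J
l(U, F) = 2*F
j(V, n) = 2 + n + 2*V (j(V, n) = (2*V + 2) + n = (2 + 2*V) + n = 2 + n + 2*V)
j(N(-2, -4), 28)/580 = (2 + 28 + 2*(-4))/580 = (2 + 28 - 8)*(1/580) = 22*(1/580) = 11/290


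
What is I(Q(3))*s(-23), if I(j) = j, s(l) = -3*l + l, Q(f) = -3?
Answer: -138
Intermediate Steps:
s(l) = -2*l
I(Q(3))*s(-23) = -(-6)*(-23) = -3*46 = -138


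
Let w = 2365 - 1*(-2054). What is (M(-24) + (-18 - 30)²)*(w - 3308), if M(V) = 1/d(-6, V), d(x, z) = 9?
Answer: 23038807/9 ≈ 2.5599e+6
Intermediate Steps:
w = 4419 (w = 2365 + 2054 = 4419)
M(V) = ⅑ (M(V) = 1/9 = ⅑)
(M(-24) + (-18 - 30)²)*(w - 3308) = (⅑ + (-18 - 30)²)*(4419 - 3308) = (⅑ + (-48)²)*1111 = (⅑ + 2304)*1111 = (20737/9)*1111 = 23038807/9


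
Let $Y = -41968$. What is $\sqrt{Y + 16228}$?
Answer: $6 i \sqrt{715} \approx 160.44 i$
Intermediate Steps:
$\sqrt{Y + 16228} = \sqrt{-41968 + 16228} = \sqrt{-25740} = 6 i \sqrt{715}$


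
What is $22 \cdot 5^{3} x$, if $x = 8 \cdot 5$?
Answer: $110000$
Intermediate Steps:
$x = 40$
$22 \cdot 5^{3} x = 22 \cdot 5^{3} \cdot 40 = 22 \cdot 125 \cdot 40 = 2750 \cdot 40 = 110000$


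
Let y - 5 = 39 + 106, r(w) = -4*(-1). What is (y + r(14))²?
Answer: 23716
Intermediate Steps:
r(w) = 4
y = 150 (y = 5 + (39 + 106) = 5 + 145 = 150)
(y + r(14))² = (150 + 4)² = 154² = 23716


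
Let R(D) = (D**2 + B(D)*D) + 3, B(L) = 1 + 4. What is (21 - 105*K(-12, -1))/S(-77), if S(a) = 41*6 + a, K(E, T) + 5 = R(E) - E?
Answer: -9849/169 ≈ -58.278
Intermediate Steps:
B(L) = 5
R(D) = 3 + D**2 + 5*D (R(D) = (D**2 + 5*D) + 3 = 3 + D**2 + 5*D)
K(E, T) = -2 + E**2 + 4*E (K(E, T) = -5 + ((3 + E**2 + 5*E) - E) = -5 + (3 + E**2 + 4*E) = -2 + E**2 + 4*E)
S(a) = 246 + a
(21 - 105*K(-12, -1))/S(-77) = (21 - 105*(-2 + (-12)**2 + 4*(-12)))/(246 - 77) = (21 - 105*(-2 + 144 - 48))/169 = (21 - 105*94)*(1/169) = (21 - 9870)*(1/169) = -9849*1/169 = -9849/169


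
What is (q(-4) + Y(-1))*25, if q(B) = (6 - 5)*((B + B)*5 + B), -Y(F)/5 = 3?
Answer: -1475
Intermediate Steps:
Y(F) = -15 (Y(F) = -5*3 = -15)
q(B) = 11*B (q(B) = 1*((2*B)*5 + B) = 1*(10*B + B) = 1*(11*B) = 11*B)
(q(-4) + Y(-1))*25 = (11*(-4) - 15)*25 = (-44 - 15)*25 = -59*25 = -1475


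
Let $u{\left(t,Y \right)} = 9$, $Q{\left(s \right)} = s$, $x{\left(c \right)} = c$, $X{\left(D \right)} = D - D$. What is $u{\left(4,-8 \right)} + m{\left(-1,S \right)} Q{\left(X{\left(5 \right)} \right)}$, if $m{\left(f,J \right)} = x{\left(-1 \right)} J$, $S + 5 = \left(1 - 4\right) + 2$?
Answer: $9$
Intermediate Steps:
$X{\left(D \right)} = 0$
$S = -6$ ($S = -5 + \left(\left(1 - 4\right) + 2\right) = -5 + \left(-3 + 2\right) = -5 - 1 = -6$)
$m{\left(f,J \right)} = - J$
$u{\left(4,-8 \right)} + m{\left(-1,S \right)} Q{\left(X{\left(5 \right)} \right)} = 9 + \left(-1\right) \left(-6\right) 0 = 9 + 6 \cdot 0 = 9 + 0 = 9$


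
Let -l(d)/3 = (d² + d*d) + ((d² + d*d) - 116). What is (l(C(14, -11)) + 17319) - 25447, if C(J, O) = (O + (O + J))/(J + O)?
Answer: -23596/3 ≈ -7865.3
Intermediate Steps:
C(J, O) = (J + 2*O)/(J + O) (C(J, O) = (O + (J + O))/(J + O) = (J + 2*O)/(J + O))
l(d) = 348 - 12*d² (l(d) = -3*((d² + d*d) + ((d² + d*d) - 116)) = -3*((d² + d²) + ((d² + d²) - 116)) = -3*(2*d² + (2*d² - 116)) = -3*(2*d² + (-116 + 2*d²)) = -3*(-116 + 4*d²) = 348 - 12*d²)
(l(C(14, -11)) + 17319) - 25447 = ((348 - 12*(14 + 2*(-11))²/(14 - 11)²) + 17319) - 25447 = ((348 - 12*(14 - 22)²/9) + 17319) - 25447 = ((348 - 12*((⅓)*(-8))²) + 17319) - 25447 = ((348 - 12*(-8/3)²) + 17319) - 25447 = ((348 - 12*64/9) + 17319) - 25447 = ((348 - 256/3) + 17319) - 25447 = (788/3 + 17319) - 25447 = 52745/3 - 25447 = -23596/3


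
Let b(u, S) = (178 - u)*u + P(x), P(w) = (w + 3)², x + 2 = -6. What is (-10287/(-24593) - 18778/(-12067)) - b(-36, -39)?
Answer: 2279434630932/296763731 ≈ 7681.0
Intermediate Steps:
x = -8 (x = -2 - 6 = -8)
P(w) = (3 + w)²
b(u, S) = 25 + u*(178 - u) (b(u, S) = (178 - u)*u + (3 - 8)² = u*(178 - u) + (-5)² = u*(178 - u) + 25 = 25 + u*(178 - u))
(-10287/(-24593) - 18778/(-12067)) - b(-36, -39) = (-10287/(-24593) - 18778/(-12067)) - (25 - 1*(-36)² + 178*(-36)) = (-10287*(-1/24593) - 18778*(-1/12067)) - (25 - 1*1296 - 6408) = (10287/24593 + 18778/12067) - (25 - 1296 - 6408) = 585940583/296763731 - 1*(-7679) = 585940583/296763731 + 7679 = 2279434630932/296763731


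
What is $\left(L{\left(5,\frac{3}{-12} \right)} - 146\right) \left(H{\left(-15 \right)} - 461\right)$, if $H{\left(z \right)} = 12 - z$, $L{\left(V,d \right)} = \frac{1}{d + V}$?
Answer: $\frac{1202180}{19} \approx 63273.0$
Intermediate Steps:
$L{\left(V,d \right)} = \frac{1}{V + d}$
$\left(L{\left(5,\frac{3}{-12} \right)} - 146\right) \left(H{\left(-15 \right)} - 461\right) = \left(\frac{1}{5 + \frac{3}{-12}} - 146\right) \left(\left(12 - -15\right) - 461\right) = \left(\frac{1}{5 + 3 \left(- \frac{1}{12}\right)} - 146\right) \left(\left(12 + 15\right) - 461\right) = \left(\frac{1}{5 - \frac{1}{4}} - 146\right) \left(27 - 461\right) = \left(\frac{1}{\frac{19}{4}} - 146\right) \left(-434\right) = \left(\frac{4}{19} - 146\right) \left(-434\right) = \left(- \frac{2770}{19}\right) \left(-434\right) = \frac{1202180}{19}$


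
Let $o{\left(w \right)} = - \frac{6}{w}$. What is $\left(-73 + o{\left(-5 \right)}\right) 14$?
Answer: $- \frac{5026}{5} \approx -1005.2$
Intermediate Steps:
$\left(-73 + o{\left(-5 \right)}\right) 14 = \left(-73 - \frac{6}{-5}\right) 14 = \left(-73 - - \frac{6}{5}\right) 14 = \left(-73 + \frac{6}{5}\right) 14 = \left(- \frac{359}{5}\right) 14 = - \frac{5026}{5}$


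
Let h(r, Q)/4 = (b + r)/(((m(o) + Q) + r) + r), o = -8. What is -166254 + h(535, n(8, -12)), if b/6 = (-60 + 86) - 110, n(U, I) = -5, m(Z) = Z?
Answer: -175730354/1057 ≈ -1.6625e+5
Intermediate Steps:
b = -504 (b = 6*((-60 + 86) - 110) = 6*(26 - 110) = 6*(-84) = -504)
h(r, Q) = 4*(-504 + r)/(-8 + Q + 2*r) (h(r, Q) = 4*((-504 + r)/(((-8 + Q) + r) + r)) = 4*((-504 + r)/((-8 + Q + r) + r)) = 4*((-504 + r)/(-8 + Q + 2*r)) = 4*(-504 + r)/(-8 + Q + 2*r))
-166254 + h(535, n(8, -12)) = -166254 + 4*(-504 + 535)/(-8 - 5 + 2*535) = -166254 + 4*31/(-8 - 5 + 1070) = -166254 + 4*31/1057 = -166254 + 4*(1/1057)*31 = -166254 + 124/1057 = -175730354/1057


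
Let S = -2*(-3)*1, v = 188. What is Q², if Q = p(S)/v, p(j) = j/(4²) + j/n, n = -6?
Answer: 25/2262016 ≈ 1.1052e-5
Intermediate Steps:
S = 6 (S = 6*1 = 6)
p(j) = -5*j/48 (p(j) = j/(4²) + j/(-6) = j/16 + j*(-⅙) = j*(1/16) - j/6 = j/16 - j/6 = -5*j/48)
Q = -5/1504 (Q = -5/48*6/188 = -5/8*1/188 = -5/1504 ≈ -0.0033245)
Q² = (-5/1504)² = 25/2262016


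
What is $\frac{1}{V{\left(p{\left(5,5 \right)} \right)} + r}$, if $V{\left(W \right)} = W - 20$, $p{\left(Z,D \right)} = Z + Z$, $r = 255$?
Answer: $\frac{1}{245} \approx 0.0040816$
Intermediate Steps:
$p{\left(Z,D \right)} = 2 Z$
$V{\left(W \right)} = -20 + W$
$\frac{1}{V{\left(p{\left(5,5 \right)} \right)} + r} = \frac{1}{\left(-20 + 2 \cdot 5\right) + 255} = \frac{1}{\left(-20 + 10\right) + 255} = \frac{1}{-10 + 255} = \frac{1}{245}$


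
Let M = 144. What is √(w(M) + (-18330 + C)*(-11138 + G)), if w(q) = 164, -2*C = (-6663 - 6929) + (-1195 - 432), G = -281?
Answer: √489670214/2 ≈ 11064.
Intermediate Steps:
C = 15219/2 (C = -((-6663 - 6929) + (-1195 - 432))/2 = -(-13592 - 1627)/2 = -½*(-15219) = 15219/2 ≈ 7609.5)
√(w(M) + (-18330 + C)*(-11138 + G)) = √(164 + (-18330 + 15219/2)*(-11138 - 281)) = √(164 - 21441/2*(-11419)) = √(164 + 244834779/2) = √(244835107/2) = √489670214/2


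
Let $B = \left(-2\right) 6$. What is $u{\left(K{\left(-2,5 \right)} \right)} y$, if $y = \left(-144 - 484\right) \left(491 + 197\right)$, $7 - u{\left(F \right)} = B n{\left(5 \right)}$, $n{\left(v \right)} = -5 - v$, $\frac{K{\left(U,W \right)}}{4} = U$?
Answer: $48823232$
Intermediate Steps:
$K{\left(U,W \right)} = 4 U$
$B = -12$
$u{\left(F \right)} = -113$ ($u{\left(F \right)} = 7 - - 12 \left(-5 - 5\right) = 7 - \left(-12\right) \left(-10\right) = 7 - 120 = -113$)
$y = -432064$ ($y = \left(-628\right) 688 = -432064$)
$u{\left(K{\left(-2,5 \right)} \right)} y = \left(-113\right) \left(-432064\right) = 48823232$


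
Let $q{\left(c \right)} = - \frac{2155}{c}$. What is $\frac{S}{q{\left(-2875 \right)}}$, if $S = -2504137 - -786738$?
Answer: $- \frac{987504425}{431} \approx -2.2912 \cdot 10^{6}$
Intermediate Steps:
$S = -1717399$ ($S = -2504137 + 786738 = -1717399$)
$\frac{S}{q{\left(-2875 \right)}} = - \frac{1717399}{\left(-2155\right) \frac{1}{-2875}} = - \frac{1717399}{\left(-2155\right) \left(- \frac{1}{2875}\right)} = - \frac{1717399}{\frac{431}{575}} = \left(-1717399\right) \frac{575}{431} = - \frac{987504425}{431}$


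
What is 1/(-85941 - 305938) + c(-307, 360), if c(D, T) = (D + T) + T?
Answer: 161846026/391879 ≈ 413.00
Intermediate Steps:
c(D, T) = D + 2*T
1/(-85941 - 305938) + c(-307, 360) = 1/(-85941 - 305938) + (-307 + 2*360) = 1/(-391879) + (-307 + 720) = -1/391879 + 413 = 161846026/391879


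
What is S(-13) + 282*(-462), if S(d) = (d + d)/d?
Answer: -130282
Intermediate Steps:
S(d) = 2 (S(d) = (2*d)/d = 2)
S(-13) + 282*(-462) = 2 + 282*(-462) = 2 - 130284 = -130282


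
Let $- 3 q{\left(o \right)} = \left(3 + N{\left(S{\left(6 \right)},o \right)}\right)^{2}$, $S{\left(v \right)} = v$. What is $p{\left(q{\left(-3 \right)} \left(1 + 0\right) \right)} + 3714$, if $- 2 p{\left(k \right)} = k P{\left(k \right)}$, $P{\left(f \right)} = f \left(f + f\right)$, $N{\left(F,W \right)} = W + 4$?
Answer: $\frac{104374}{27} \approx 3865.7$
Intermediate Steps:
$N{\left(F,W \right)} = 4 + W$
$q{\left(o \right)} = - \frac{\left(7 + o\right)^{2}}{3}$ ($q{\left(o \right)} = - \frac{\left(3 + \left(4 + o\right)\right)^{2}}{3} = - \frac{\left(7 + o\right)^{2}}{3}$)
$P{\left(f \right)} = 2 f^{2}$ ($P{\left(f \right)} = f 2 f = 2 f^{2}$)
$p{\left(k \right)} = - k^{3}$ ($p{\left(k \right)} = - \frac{k 2 k^{2}}{2} = - \frac{2 k^{3}}{2} = - k^{3}$)
$p{\left(q{\left(-3 \right)} \left(1 + 0\right) \right)} + 3714 = - \left(- \frac{\left(7 - 3\right)^{2}}{3} \left(1 + 0\right)\right)^{3} + 3714 = - \left(- \frac{4^{2}}{3} \cdot 1\right)^{3} + 3714 = - \left(\left(- \frac{1}{3}\right) 16 \cdot 1\right)^{3} + 3714 = - \left(\left(- \frac{16}{3}\right) 1\right)^{3} + 3714 = - \left(- \frac{16}{3}\right)^{3} + 3714 = \left(-1\right) \left(- \frac{4096}{27}\right) + 3714 = \frac{4096}{27} + 3714 = \frac{104374}{27}$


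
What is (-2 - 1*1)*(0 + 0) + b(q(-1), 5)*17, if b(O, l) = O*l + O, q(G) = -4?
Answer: -408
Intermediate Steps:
b(O, l) = O + O*l
(-2 - 1*1)*(0 + 0) + b(q(-1), 5)*17 = (-2 - 1*1)*(0 + 0) - 4*(1 + 5)*17 = (-2 - 1)*0 - 4*6*17 = -3*0 - 24*17 = 0 - 408 = -408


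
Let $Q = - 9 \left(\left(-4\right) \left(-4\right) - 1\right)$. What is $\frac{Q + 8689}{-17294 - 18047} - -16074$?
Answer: $\frac{568062680}{35341} \approx 16074.0$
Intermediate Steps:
$Q = -135$ ($Q = - 9 \left(16 - 1\right) = \left(-9\right) 15 = -135$)
$\frac{Q + 8689}{-17294 - 18047} - -16074 = \frac{-135 + 8689}{-17294 - 18047} - -16074 = \frac{8554}{-35341} + 16074 = 8554 \left(- \frac{1}{35341}\right) + 16074 = - \frac{8554}{35341} + 16074 = \frac{568062680}{35341}$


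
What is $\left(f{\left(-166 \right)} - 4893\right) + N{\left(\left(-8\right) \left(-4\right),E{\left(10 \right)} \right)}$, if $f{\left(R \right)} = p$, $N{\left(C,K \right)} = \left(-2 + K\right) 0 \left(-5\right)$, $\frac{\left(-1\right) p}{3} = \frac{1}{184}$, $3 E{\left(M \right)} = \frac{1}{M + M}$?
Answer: $- \frac{900315}{184} \approx -4893.0$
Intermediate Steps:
$E{\left(M \right)} = \frac{1}{6 M}$ ($E{\left(M \right)} = \frac{1}{3 \left(M + M\right)} = \frac{1}{3 \cdot 2 M} = \frac{\frac{1}{2} \frac{1}{M}}{3} = \frac{1}{6 M}$)
$p = - \frac{3}{184} \approx -0.016304$
$N{\left(C,K \right)} = 0$ ($N{\left(C,K \right)} = 0 \left(-5\right) = 0$)
$f{\left(R \right)} = - \frac{3}{184}$
$\left(f{\left(-166 \right)} - 4893\right) + N{\left(\left(-8\right) \left(-4\right),E{\left(10 \right)} \right)} = \left(- \frac{3}{184} - 4893\right) + 0 = - \frac{900315}{184} + 0 = - \frac{900315}{184}$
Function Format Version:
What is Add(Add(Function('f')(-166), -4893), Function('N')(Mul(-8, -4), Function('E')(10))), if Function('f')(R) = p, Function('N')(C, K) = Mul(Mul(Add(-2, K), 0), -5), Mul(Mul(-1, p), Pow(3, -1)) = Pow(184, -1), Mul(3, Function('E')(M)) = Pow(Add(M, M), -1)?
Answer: Rational(-900315, 184) ≈ -4893.0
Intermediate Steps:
Function('E')(M) = Mul(Rational(1, 6), Pow(M, -1)) (Function('E')(M) = Mul(Rational(1, 3), Pow(Add(M, M), -1)) = Mul(Rational(1, 3), Pow(Mul(2, M), -1)) = Mul(Rational(1, 3), Mul(Rational(1, 2), Pow(M, -1))) = Mul(Rational(1, 6), Pow(M, -1)))
p = Rational(-3, 184) (p = Mul(-3, Pow(184, -1)) = Mul(-3, Rational(1, 184)) = Rational(-3, 184) ≈ -0.016304)
Function('N')(C, K) = 0 (Function('N')(C, K) = Mul(0, -5) = 0)
Function('f')(R) = Rational(-3, 184)
Add(Add(Function('f')(-166), -4893), Function('N')(Mul(-8, -4), Function('E')(10))) = Add(Add(Rational(-3, 184), -4893), 0) = Add(Rational(-900315, 184), 0) = Rational(-900315, 184)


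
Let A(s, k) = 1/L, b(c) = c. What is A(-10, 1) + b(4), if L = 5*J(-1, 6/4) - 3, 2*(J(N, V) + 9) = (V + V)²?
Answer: 202/51 ≈ 3.9608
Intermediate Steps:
J(N, V) = -9 + 2*V² (J(N, V) = -9 + (V + V)²/2 = -9 + (2*V)²/2 = -9 + (4*V²)/2 = -9 + 2*V²)
L = -51/2 (L = 5*(-9 + 2*(6/4)²) - 3 = 5*(-9 + 2*(6*(¼))²) - 3 = 5*(-9 + 2*(3/2)²) - 3 = 5*(-9 + 2*(9/4)) - 3 = 5*(-9 + 9/2) - 3 = 5*(-9/2) - 3 = -45/2 - 3 = -51/2 ≈ -25.500)
A(s, k) = -2/51 (A(s, k) = 1/(-51/2) = -2/51)
A(-10, 1) + b(4) = -2/51 + 4 = 202/51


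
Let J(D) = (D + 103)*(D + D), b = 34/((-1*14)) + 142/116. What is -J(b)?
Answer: 20209881/82418 ≈ 245.21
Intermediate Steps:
b = -489/406 (b = 34/(-14) + 142*(1/116) = 34*(-1/14) + 71/58 = -17/7 + 71/58 = -489/406 ≈ -1.2044)
J(D) = 2*D*(103 + D) (J(D) = (103 + D)*(2*D) = 2*D*(103 + D))
-J(b) = -2*(-489)*(103 - 489/406)/406 = -2*(-489)*41329/(406*406) = -1*(-20209881/82418) = 20209881/82418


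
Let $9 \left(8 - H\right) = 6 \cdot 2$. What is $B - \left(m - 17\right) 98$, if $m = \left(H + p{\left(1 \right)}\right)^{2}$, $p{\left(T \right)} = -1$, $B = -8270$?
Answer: $- \frac{87758}{9} \approx -9750.9$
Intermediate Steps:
$H = \frac{20}{3}$ ($H = 8 - \frac{6 \cdot 2}{9} = 8 - \frac{4}{3} = \frac{20}{3} \approx 6.6667$)
$m = \frac{289}{9}$ ($m = \left(\frac{20}{3} - 1\right)^{2} = \left(\frac{17}{3}\right)^{2} = \frac{289}{9} \approx 32.111$)
$B - \left(m - 17\right) 98 = -8270 - \left(\frac{289}{9} - 17\right) 98 = -8270 - \frac{136}{9} \cdot 98 = -8270 - \frac{13328}{9} = - \frac{87758}{9}$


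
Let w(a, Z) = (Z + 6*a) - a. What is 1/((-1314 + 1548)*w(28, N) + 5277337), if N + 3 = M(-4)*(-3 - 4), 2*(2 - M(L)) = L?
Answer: 1/5302843 ≈ 1.8858e-7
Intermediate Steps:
M(L) = 2 - L/2
N = -31 (N = -3 + (2 - ½*(-4))*(-3 - 4) = -3 + (2 + 2)*(-7) = -3 + 4*(-7) = -3 - 28 = -31)
w(a, Z) = Z + 5*a
1/((-1314 + 1548)*w(28, N) + 5277337) = 1/((-1314 + 1548)*(-31 + 5*28) + 5277337) = 1/(234*(-31 + 140) + 5277337) = 1/(234*109 + 5277337) = 1/(25506 + 5277337) = 1/5302843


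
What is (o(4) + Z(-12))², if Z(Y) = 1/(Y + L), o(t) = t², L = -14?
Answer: 172225/676 ≈ 254.77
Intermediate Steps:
Z(Y) = 1/(-14 + Y) (Z(Y) = 1/(Y - 14) = 1/(-14 + Y))
(o(4) + Z(-12))² = (4² + 1/(-14 - 12))² = (16 + 1/(-26))² = (16 - 1/26)² = (415/26)² = 172225/676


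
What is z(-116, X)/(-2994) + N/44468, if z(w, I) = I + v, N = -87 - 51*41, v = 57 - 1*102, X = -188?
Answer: 480014/16642149 ≈ 0.028843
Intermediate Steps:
v = -45 (v = 57 - 102 = -45)
N = -2178 (N = -87 - 2091 = -2178)
z(w, I) = -45 + I (z(w, I) = I - 45 = -45 + I)
z(-116, X)/(-2994) + N/44468 = (-45 - 188)/(-2994) - 2178/44468 = -233*(-1/2994) - 2178*1/44468 = 233/2994 - 1089/22234 = 480014/16642149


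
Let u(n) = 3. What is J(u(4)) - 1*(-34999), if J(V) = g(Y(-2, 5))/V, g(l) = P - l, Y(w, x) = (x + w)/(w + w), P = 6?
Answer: 140005/4 ≈ 35001.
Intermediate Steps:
Y(w, x) = (w + x)/(2*w) (Y(w, x) = (w + x)/((2*w)) = (w + x)*(1/(2*w)) = (w + x)/(2*w))
g(l) = 6 - l
J(V) = 27/(4*V) (J(V) = (6 - (-2 + 5)/(2*(-2)))/V = (6 - (-1)*3/(2*2))/V = (6 - 1*(-¾))/V = (6 + ¾)/V = 27/(4*V))
J(u(4)) - 1*(-34999) = (27/4)/3 - 1*(-34999) = (27/4)*(⅓) + 34999 = 9/4 + 34999 = 140005/4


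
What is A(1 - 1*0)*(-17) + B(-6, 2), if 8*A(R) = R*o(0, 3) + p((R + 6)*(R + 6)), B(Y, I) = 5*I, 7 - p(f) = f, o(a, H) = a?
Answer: 397/4 ≈ 99.250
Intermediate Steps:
p(f) = 7 - f
A(R) = 7/8 - (6 + R)²/8 (A(R) = (R*0 + (7 - (R + 6)*(R + 6)))/8 = (0 + (7 - (6 + R)*(6 + R)))/8 = (0 + (7 - (6 + R)²))/8 = (7 - (6 + R)²)/8 = 7/8 - (6 + R)²/8)
A(1 - 1*0)*(-17) + B(-6, 2) = (7/8 - (6 + (1 - 1*0))²/8)*(-17) + 5*2 = (7/8 - (6 + (1 + 0))²/8)*(-17) + 10 = (7/8 - (6 + 1)²/8)*(-17) + 10 = (7/8 - ⅛*7²)*(-17) + 10 = (7/8 - ⅛*49)*(-17) + 10 = (7/8 - 49/8)*(-17) + 10 = -21/4*(-17) + 10 = 357/4 + 10 = 397/4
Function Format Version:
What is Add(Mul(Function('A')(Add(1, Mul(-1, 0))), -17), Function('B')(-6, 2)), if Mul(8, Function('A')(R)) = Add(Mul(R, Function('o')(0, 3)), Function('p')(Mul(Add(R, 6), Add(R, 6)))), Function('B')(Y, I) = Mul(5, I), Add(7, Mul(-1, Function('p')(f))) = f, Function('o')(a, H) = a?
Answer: Rational(397, 4) ≈ 99.250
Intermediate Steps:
Function('p')(f) = Add(7, Mul(-1, f))
Function('A')(R) = Add(Rational(7, 8), Mul(Rational(-1, 8), Pow(Add(6, R), 2))) (Function('A')(R) = Mul(Rational(1, 8), Add(Mul(R, 0), Add(7, Mul(-1, Mul(Add(R, 6), Add(R, 6)))))) = Mul(Rational(1, 8), Add(0, Add(7, Mul(-1, Mul(Add(6, R), Add(6, R)))))) = Mul(Rational(1, 8), Add(0, Add(7, Mul(-1, Pow(Add(6, R), 2))))) = Mul(Rational(1, 8), Add(7, Mul(-1, Pow(Add(6, R), 2)))) = Add(Rational(7, 8), Mul(Rational(-1, 8), Pow(Add(6, R), 2))))
Add(Mul(Function('A')(Add(1, Mul(-1, 0))), -17), Function('B')(-6, 2)) = Add(Mul(Add(Rational(7, 8), Mul(Rational(-1, 8), Pow(Add(6, Add(1, Mul(-1, 0))), 2))), -17), Mul(5, 2)) = Add(Mul(Add(Rational(7, 8), Mul(Rational(-1, 8), Pow(Add(6, Add(1, 0)), 2))), -17), 10) = Add(Mul(Add(Rational(7, 8), Mul(Rational(-1, 8), Pow(Add(6, 1), 2))), -17), 10) = Add(Mul(Add(Rational(7, 8), Mul(Rational(-1, 8), Pow(7, 2))), -17), 10) = Add(Mul(Add(Rational(7, 8), Mul(Rational(-1, 8), 49)), -17), 10) = Add(Mul(Add(Rational(7, 8), Rational(-49, 8)), -17), 10) = Add(Mul(Rational(-21, 4), -17), 10) = Add(Rational(357, 4), 10) = Rational(397, 4)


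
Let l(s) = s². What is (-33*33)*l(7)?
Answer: -53361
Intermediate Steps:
(-33*33)*l(7) = -33*33*7² = -1089*49 = -53361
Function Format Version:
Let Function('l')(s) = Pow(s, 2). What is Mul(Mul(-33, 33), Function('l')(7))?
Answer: -53361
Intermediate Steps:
Mul(Mul(-33, 33), Function('l')(7)) = Mul(Mul(-33, 33), Pow(7, 2)) = Mul(-1089, 49) = -53361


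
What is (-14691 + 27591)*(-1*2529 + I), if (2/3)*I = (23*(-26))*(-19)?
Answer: 187230600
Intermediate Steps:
I = 17043 (I = 3*((23*(-26))*(-19))/2 = 3*(-598*(-19))/2 = (3/2)*11362 = 17043)
(-14691 + 27591)*(-1*2529 + I) = (-14691 + 27591)*(-1*2529 + 17043) = 12900*(-2529 + 17043) = 12900*14514 = 187230600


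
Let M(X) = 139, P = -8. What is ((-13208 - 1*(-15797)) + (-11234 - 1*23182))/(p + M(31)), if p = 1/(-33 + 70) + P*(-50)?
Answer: -392533/6648 ≈ -59.045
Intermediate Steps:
p = 14801/37 (p = 1/(-33 + 70) - 8*(-50) = 1/37 + 400 = 14801/37 ≈ 400.03)
((-13208 - 1*(-15797)) + (-11234 - 1*23182))/(p + M(31)) = ((-13208 - 1*(-15797)) + (-11234 - 1*23182))/(14801/37 + 139) = ((-13208 + 15797) + (-11234 - 23182))/(19944/37) = (2589 - 34416)*(37/19944) = -31827*37/19944 = -392533/6648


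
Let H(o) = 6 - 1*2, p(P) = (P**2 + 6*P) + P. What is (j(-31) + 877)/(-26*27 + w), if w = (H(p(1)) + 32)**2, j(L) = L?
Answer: 47/33 ≈ 1.4242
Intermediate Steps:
p(P) = P**2 + 7*P
H(o) = 4 (H(o) = 6 - 2 = 4)
w = 1296 (w = (4 + 32)**2 = 36**2 = 1296)
(j(-31) + 877)/(-26*27 + w) = (-31 + 877)/(-26*27 + 1296) = 846/(-702 + 1296) = 846/594 = 846*(1/594) = 47/33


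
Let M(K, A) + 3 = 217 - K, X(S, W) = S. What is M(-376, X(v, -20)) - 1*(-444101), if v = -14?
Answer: 444691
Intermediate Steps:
M(K, A) = 214 - K (M(K, A) = -3 + (217 - K) = 214 - K)
M(-376, X(v, -20)) - 1*(-444101) = (214 - 1*(-376)) - 1*(-444101) = (214 + 376) + 444101 = 590 + 444101 = 444691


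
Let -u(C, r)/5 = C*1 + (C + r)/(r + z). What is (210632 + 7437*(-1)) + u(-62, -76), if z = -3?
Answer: 16076205/79 ≈ 2.0350e+5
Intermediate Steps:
u(C, r) = -5*C - 5*(C + r)/(-3 + r) (u(C, r) = -5*(C*1 + (C + r)/(r - 3)) = -5*(C + (C + r)/(-3 + r)) = -5*C - 5*(C + r)/(-3 + r))
(210632 + 7437*(-1)) + u(-62, -76) = (210632 + 7437*(-1)) + 5*(-1*(-76) + 2*(-62) - 1*(-62)*(-76))/(-3 - 76) = (210632 - 7437) + 5*(76 - 124 - 4712)/(-79) = 203195 + 5*(-1/79)*(-4760) = 203195 + 23800/79 = 16076205/79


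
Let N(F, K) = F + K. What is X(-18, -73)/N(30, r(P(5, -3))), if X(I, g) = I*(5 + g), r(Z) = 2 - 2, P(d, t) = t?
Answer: 204/5 ≈ 40.800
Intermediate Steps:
r(Z) = 0
X(-18, -73)/N(30, r(P(5, -3))) = (-18*(5 - 73))/(30 + 0) = -18*(-68)/30 = 1224*(1/30) = 204/5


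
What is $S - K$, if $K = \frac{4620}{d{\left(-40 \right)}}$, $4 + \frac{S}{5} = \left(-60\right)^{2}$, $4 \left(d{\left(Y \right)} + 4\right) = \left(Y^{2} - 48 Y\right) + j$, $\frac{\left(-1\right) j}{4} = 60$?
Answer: $\frac{1222255}{68} \approx 17974.0$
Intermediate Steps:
$j = -240$ ($j = \left(-4\right) 60 = -240$)
$d{\left(Y \right)} = -64 - 12 Y + \frac{Y^{2}}{4}$ ($d{\left(Y \right)} = -4 + \frac{\left(Y^{2} - 48 Y\right) - 240}{4} = -4 + \frac{-240 + Y^{2} - 48 Y}{4} = -4 - \left(60 + 12 Y - \frac{Y^{2}}{4}\right) = -64 - 12 Y + \frac{Y^{2}}{4}$)
$S = 17980$ ($S = -20 + 5 \left(-60\right)^{2} = -20 + 5 \cdot 3600 = -20 + 18000 = 17980$)
$K = \frac{385}{68}$ ($K = \frac{4620}{-64 - -480 + \frac{\left(-40\right)^{2}}{4}} = \frac{4620}{-64 + 480 + \frac{1}{4} \cdot 1600} = \frac{4620}{-64 + 480 + 400} = \frac{4620}{816} = 4620 \cdot \frac{1}{816} = \frac{385}{68} \approx 5.6618$)
$S - K = 17980 - \frac{385}{68} = \frac{1222255}{68}$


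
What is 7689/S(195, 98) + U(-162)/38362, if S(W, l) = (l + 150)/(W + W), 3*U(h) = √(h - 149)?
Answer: 1499355/124 + I*√311/115086 ≈ 12092.0 + 0.00015323*I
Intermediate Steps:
U(h) = √(-149 + h)/3 (U(h) = √(h - 149)/3 = √(-149 + h)/3)
S(W, l) = (150 + l)/(2*W) (S(W, l) = (150 + l)/((2*W)) = (150 + l)*(1/(2*W)) = (150 + l)/(2*W))
7689/S(195, 98) + U(-162)/38362 = 7689/(((½)*(150 + 98)/195)) + (√(-149 - 162)/3)/38362 = 7689/(((½)*(1/195)*248)) + (√(-311)/3)*(1/38362) = 7689/(124/195) + ((I*√311)/3)*(1/38362) = 7689*(195/124) + (I*√311/3)*(1/38362) = 1499355/124 + I*√311/115086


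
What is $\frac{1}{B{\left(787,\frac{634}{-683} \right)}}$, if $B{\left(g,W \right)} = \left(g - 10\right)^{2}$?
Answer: $\frac{1}{603729} \approx 1.6564 \cdot 10^{-6}$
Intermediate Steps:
$B{\left(g,W \right)} = \left(-10 + g\right)^{2}$
$\frac{1}{B{\left(787,\frac{634}{-683} \right)}} = \frac{1}{\left(-10 + 787\right)^{2}} = \frac{1}{777^{2}} = \frac{1}{603729}$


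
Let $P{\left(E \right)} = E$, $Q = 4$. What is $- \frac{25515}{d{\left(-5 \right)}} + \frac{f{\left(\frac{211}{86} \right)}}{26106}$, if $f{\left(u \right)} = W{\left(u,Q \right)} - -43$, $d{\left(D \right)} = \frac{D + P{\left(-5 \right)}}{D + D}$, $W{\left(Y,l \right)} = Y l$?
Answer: $- \frac{9547355033}{374186} \approx -25515.0$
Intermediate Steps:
$d{\left(D \right)} = \frac{-5 + D}{2 D}$ ($d{\left(D \right)} = \frac{D - 5}{D + D} = \frac{-5 + D}{2 D}$)
$f{\left(u \right)} = 43 + 4 u$ ($f{\left(u \right)} = u 4 - -43 = 4 u + 43 = 43 + 4 u$)
$- \frac{25515}{d{\left(-5 \right)}} + \frac{f{\left(\frac{211}{86} \right)}}{26106} = - \frac{25515}{\frac{1}{2} \frac{1}{-5} \left(-5 - 5\right)} + \frac{43 + 4 \cdot \frac{211}{86}}{26106} = - \frac{25515}{\frac{1}{2} \left(- \frac{1}{5}\right) \left(-10\right)} + \left(43 + 4 \cdot 211 \cdot \frac{1}{86}\right) \frac{1}{26106} = - \frac{25515}{1} + \left(43 + 4 \cdot \frac{211}{86}\right) \frac{1}{26106} = \left(-25515\right) 1 + \left(43 + \frac{422}{43}\right) \frac{1}{26106} = -25515 + \frac{2271}{43} \cdot \frac{1}{26106} = -25515 + \frac{757}{374186} = - \frac{9547355033}{374186}$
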